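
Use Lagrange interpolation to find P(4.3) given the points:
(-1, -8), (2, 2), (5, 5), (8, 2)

Lagrange interpolation formula:
P(x) = Σ yᵢ × Lᵢ(x)
where Lᵢ(x) = Π_{j≠i} (x - xⱼ)/(xᵢ - xⱼ)

L_0(4.3) = (4.3 - 2)/(-1 - 2) × (4.3 - 5)/(-1 - 5) × (4.3 - 8)/(-1 - 8) = -0.036772
L_1(4.3) = (4.3 - (-1))/(2 - (-1)) × (4.3 - 5)/(2 - 5) × (4.3 - 8)/(2 - 8) = 0.254204
L_2(4.3) = (4.3 - (-1))/(5 - (-1)) × (4.3 - 2)/(5 - 2) × (4.3 - 8)/(5 - 8) = 0.835241
L_3(4.3) = (4.3 - (-1))/(8 - (-1)) × (4.3 - 2)/(8 - 2) × (4.3 - 5)/(8 - 5) = -0.052673

P(4.3) = (-8)×L_0(4.3) + 2×L_1(4.3) + 5×L_2(4.3) + 2×L_3(4.3)
P(4.3) = 4.873438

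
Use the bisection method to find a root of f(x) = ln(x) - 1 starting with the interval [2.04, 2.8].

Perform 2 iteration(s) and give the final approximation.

f(x) = ln(x) - 1
Initial interval: [2.04, 2.8]

Iteration 1:
  c_1 = (2.040000 + 2.800000)/2 = 2.420000
  f(c_1) = f(2.420000) = -0.116232
  f(a) × f(c) ≥ 0, new interval: [2.420000, 2.800000]
Iteration 2:
  c_2 = (2.420000 + 2.800000)/2 = 2.610000
  f(c_2) = f(2.610000) = -0.040650
  f(a) × f(c) ≥ 0, new interval: [2.610000, 2.800000]

After 2 iteration(s), the approximation is c_2 = 2.610000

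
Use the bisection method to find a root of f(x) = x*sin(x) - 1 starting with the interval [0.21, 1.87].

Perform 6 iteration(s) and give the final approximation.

f(x) = x*sin(x) - 1
Initial interval: [0.21, 1.87]

Iteration 1:
  c_1 = (0.210000 + 1.870000)/2 = 1.040000
  f(c_1) = f(1.040000) = -0.103100
  f(a) × f(c) ≥ 0, new interval: [1.040000, 1.870000]
Iteration 2:
  c_2 = (1.040000 + 1.870000)/2 = 1.455000
  f(c_2) = f(1.455000) = 0.445256
  f(a) × f(c) < 0, new interval: [1.040000, 1.455000]
Iteration 3:
  c_3 = (1.040000 + 1.455000)/2 = 1.247500
  f(c_3) = f(1.247500) = 0.182871
  f(a) × f(c) < 0, new interval: [1.040000, 1.247500]
Iteration 4:
  c_4 = (1.040000 + 1.247500)/2 = 1.143750
  f(c_4) = f(1.143750) = 0.041033
  f(a) × f(c) < 0, new interval: [1.040000, 1.143750]
Iteration 5:
  c_5 = (1.040000 + 1.143750)/2 = 1.091875
  f(c_5) = f(1.091875) = -0.030969
  f(a) × f(c) ≥ 0, new interval: [1.091875, 1.143750]
Iteration 6:
  c_6 = (1.091875 + 1.143750)/2 = 1.117812
  f(c_6) = f(1.117812) = 0.005076
  f(a) × f(c) < 0, new interval: [1.091875, 1.117812]

After 6 iteration(s), the approximation is c_6 = 1.117812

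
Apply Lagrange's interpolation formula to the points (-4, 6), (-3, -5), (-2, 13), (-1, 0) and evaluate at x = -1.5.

Lagrange interpolation formula:
P(x) = Σ yᵢ × Lᵢ(x)
where Lᵢ(x) = Π_{j≠i} (x - xⱼ)/(xᵢ - xⱼ)

L_0(-1.5) = (-1.5 - (-3))/(-4 - (-3)) × (-1.5 - (-2))/(-4 - (-2)) × (-1.5 - (-1))/(-4 - (-1)) = 0.062500
L_1(-1.5) = (-1.5 - (-4))/(-3 - (-4)) × (-1.5 - (-2))/(-3 - (-2)) × (-1.5 - (-1))/(-3 - (-1)) = -0.312500
L_2(-1.5) = (-1.5 - (-4))/(-2 - (-4)) × (-1.5 - (-3))/(-2 - (-3)) × (-1.5 - (-1))/(-2 - (-1)) = 0.937500
L_3(-1.5) = (-1.5 - (-4))/(-1 - (-4)) × (-1.5 - (-3))/(-1 - (-3)) × (-1.5 - (-2))/(-1 - (-2)) = 0.312500

P(-1.5) = 6×L_0(-1.5) + (-5)×L_1(-1.5) + 13×L_2(-1.5) + 0×L_3(-1.5)
P(-1.5) = 14.125000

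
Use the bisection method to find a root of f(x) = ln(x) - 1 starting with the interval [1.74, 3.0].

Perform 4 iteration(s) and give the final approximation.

f(x) = ln(x) - 1
Initial interval: [1.74, 3.0]

Iteration 1:
  c_1 = (1.740000 + 3.000000)/2 = 2.370000
  f(c_1) = f(2.370000) = -0.137110
  f(a) × f(c) ≥ 0, new interval: [2.370000, 3.000000]
Iteration 2:
  c_2 = (2.370000 + 3.000000)/2 = 2.685000
  f(c_2) = f(2.685000) = -0.012319
  f(a) × f(c) ≥ 0, new interval: [2.685000, 3.000000]
Iteration 3:
  c_3 = (2.685000 + 3.000000)/2 = 2.842500
  f(c_3) = f(2.842500) = 0.044684
  f(a) × f(c) < 0, new interval: [2.685000, 2.842500]
Iteration 4:
  c_4 = (2.685000 + 2.842500)/2 = 2.763750
  f(c_4) = f(2.763750) = 0.016588
  f(a) × f(c) < 0, new interval: [2.685000, 2.763750]

After 4 iteration(s), the approximation is c_4 = 2.763750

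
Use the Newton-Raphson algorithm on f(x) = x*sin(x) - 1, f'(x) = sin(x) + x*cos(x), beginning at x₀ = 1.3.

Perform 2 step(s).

f(x) = x*sin(x) - 1
f'(x) = sin(x) + x*cos(x)
x₀ = 1.3

Newton-Raphson formula: x_{n+1} = x_n - f(x_n)/f'(x_n)

Iteration 1:
  f(1.300000) = 0.252626
  f'(1.300000) = 1.311307
  x_1 = 1.300000 - 0.252626/1.311307 = 1.107348
Iteration 2:
  f(1.107348) = -0.009459
  f'(1.107348) = 1.389540
  x_2 = 1.107348 - (-0.009459)/1.389540 = 1.114155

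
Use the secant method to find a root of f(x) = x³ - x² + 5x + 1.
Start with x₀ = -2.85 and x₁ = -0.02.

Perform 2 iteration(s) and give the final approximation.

f(x) = x³ - x² + 5x + 1
x₀ = -2.85, x₁ = -0.02

Secant formula: x_{n+1} = x_n - f(x_n)(x_n - x_{n-1})/(f(x_n) - f(x_{n-1}))

Iteration 1:
  f(-2.850000) = -44.521625
  f(-0.020000) = 0.899592
  x_2 = -0.020000 - 0.899592×(-0.020000 - (-2.850000))/(0.899592 - (-44.521625))
       = -0.076050
Iteration 2:
  f(-0.020000) = 0.899592
  f(-0.076050) = 0.613528
  x_3 = -0.076050 - 0.613528×(-0.076050 - (-0.020000))/(0.613528 - 0.899592)
       = -0.196261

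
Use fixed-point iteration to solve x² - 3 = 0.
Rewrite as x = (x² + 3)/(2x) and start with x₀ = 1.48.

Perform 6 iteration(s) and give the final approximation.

Equation: x² - 3 = 0
Fixed-point form: x = (x² + 3)/(2x)
x₀ = 1.48

x_1 = g(1.480000) = 1.753514
x_2 = g(1.753514) = 1.732182
x_3 = g(1.732182) = 1.732051
x_4 = g(1.732051) = 1.732051
x_5 = g(1.732051) = 1.732051
x_6 = g(1.732051) = 1.732051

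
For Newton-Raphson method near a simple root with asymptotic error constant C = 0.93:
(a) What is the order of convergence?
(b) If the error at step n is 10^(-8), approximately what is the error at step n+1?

(a) Newton-Raphson has quadratic (order 2) convergence near simple roots.
    This means |e_{n+1}| ≈ C|e_n|².

(b) With |e_n| = 10^(-8) and C = 0.93:
    |e_{n+1}| ≈ 0.93 × (10^(-8))² = 0.93 × 10^(-16)

(a) 2 (quadratic); (b) |e_{n+1}| ≈ 9.300e-17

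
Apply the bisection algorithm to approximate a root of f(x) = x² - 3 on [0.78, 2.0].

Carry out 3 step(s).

f(x) = x² - 3
Initial interval: [0.78, 2.0]

Iteration 1:
  c_1 = (0.780000 + 2.000000)/2 = 1.390000
  f(c_1) = f(1.390000) = -1.067900
  f(a) × f(c) ≥ 0, new interval: [1.390000, 2.000000]
Iteration 2:
  c_2 = (1.390000 + 2.000000)/2 = 1.695000
  f(c_2) = f(1.695000) = -0.126975
  f(a) × f(c) ≥ 0, new interval: [1.695000, 2.000000]
Iteration 3:
  c_3 = (1.695000 + 2.000000)/2 = 1.847500
  f(c_3) = f(1.847500) = 0.413256
  f(a) × f(c) < 0, new interval: [1.695000, 1.847500]

After 3 iteration(s), the approximation is c_3 = 1.847500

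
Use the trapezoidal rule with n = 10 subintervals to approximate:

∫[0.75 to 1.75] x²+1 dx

f(x) = x²+1
a = 0.75, b = 1.75, n = 10
h = (b - a)/n = 0.100000

Trapezoidal rule: (h/2)[f(x₀) + 2f(x₁) + 2f(x₂) + ... + f(xₙ)]

x_0 = 0.7500, f(x_0) = 1.562500, coefficient = 1
x_1 = 0.8500, f(x_1) = 1.722500, coefficient = 2
x_2 = 0.9500, f(x_2) = 1.902500, coefficient = 2
x_3 = 1.0500, f(x_3) = 2.102500, coefficient = 2
x_4 = 1.1500, f(x_4) = 2.322500, coefficient = 2
x_5 = 1.2500, f(x_5) = 2.562500, coefficient = 2
x_6 = 1.3500, f(x_6) = 2.822500, coefficient = 2
x_7 = 1.4500, f(x_7) = 3.102500, coefficient = 2
x_8 = 1.5500, f(x_8) = 3.402500, coefficient = 2
x_9 = 1.6500, f(x_9) = 3.722500, coefficient = 2
x_10 = 1.7500, f(x_10) = 4.062500, coefficient = 1

I ≈ (0.100000/2) × 52.950000 = 2.647500
Exact value: 2.645833
Error: 0.001667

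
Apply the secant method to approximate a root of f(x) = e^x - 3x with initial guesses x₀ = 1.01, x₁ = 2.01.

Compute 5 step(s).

f(x) = e^x - 3x
x₀ = 1.01, x₁ = 2.01

Secant formula: x_{n+1} = x_n - f(x_n)(x_n - x_{n-1})/(f(x_n) - f(x_{n-1}))

Iteration 1:
  f(1.010000) = -0.284399
  f(2.010000) = 1.433317
  x_2 = 2.010000 - 1.433317×(2.010000 - 1.010000)/(1.433317 - (-0.284399))
       = 1.175568
Iteration 2:
  f(2.010000) = 1.433317
  f(1.175568) = -0.286721
  x_3 = 1.175568 - (-0.286721)×(1.175568 - 2.010000)/(-0.286721 - 1.433317)
       = 1.314663
Iteration 3:
  f(1.175568) = -0.286721
  f(1.314663) = -0.220493
  x_4 = 1.314663 - (-0.220493)×(1.314663 - 1.175568)/(-0.220493 - (-0.286721))
       = 1.777750
Iteration 4:
  f(1.314663) = -0.220493
  f(1.777750) = 0.583278
  x_5 = 1.777750 - 0.583278×(1.777750 - 1.314663)/(0.583278 - (-0.220493))
       = 1.441699
Iteration 5:
  f(1.777750) = 0.583278
  f(1.441699) = -0.097225
  x_6 = 1.441699 - (-0.097225)×(1.441699 - 1.777750)/(-0.097225 - 0.583278)
       = 1.489711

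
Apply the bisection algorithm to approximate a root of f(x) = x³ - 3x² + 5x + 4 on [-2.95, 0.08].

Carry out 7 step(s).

f(x) = x³ - 3x² + 5x + 4
Initial interval: [-2.95, 0.08]

Iteration 1:
  c_1 = (-2.950000 + 0.080000)/2 = -1.435000
  f(c_1) = f(-1.435000) = -12.307663
  f(a) × f(c) ≥ 0, new interval: [-1.435000, 0.080000]
Iteration 2:
  c_2 = (-1.435000 + 0.080000)/2 = -0.677500
  f(c_2) = f(-0.677500) = -1.075495
  f(a) × f(c) ≥ 0, new interval: [-0.677500, 0.080000]
Iteration 3:
  c_3 = (-0.677500 + 0.080000)/2 = -0.298750
  f(c_3) = f(-0.298750) = 2.211831
  f(a) × f(c) < 0, new interval: [-0.677500, -0.298750]
Iteration 4:
  c_4 = (-0.677500 + (-0.298750))/2 = -0.488125
  f(c_4) = f(-0.488125) = 0.728273
  f(a) × f(c) < 0, new interval: [-0.677500, -0.488125]
Iteration 5:
  c_5 = (-0.677500 + (-0.488125))/2 = -0.582812
  f(c_5) = f(-0.582812) = -0.131038
  f(a) × f(c) ≥ 0, new interval: [-0.582812, -0.488125]
Iteration 6:
  c_6 = (-0.582812 + (-0.488125))/2 = -0.535469
  f(c_6) = f(-0.535469) = 0.308943
  f(a) × f(c) < 0, new interval: [-0.582812, -0.535469]
Iteration 7:
  c_7 = (-0.582812 + (-0.535469))/2 = -0.559141
  f(c_7) = f(-0.559141) = 0.091573
  f(a) × f(c) < 0, new interval: [-0.582812, -0.559141]

After 7 iteration(s), the approximation is c_7 = -0.559141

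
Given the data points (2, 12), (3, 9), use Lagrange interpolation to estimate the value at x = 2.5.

Lagrange interpolation formula:
P(x) = Σ yᵢ × Lᵢ(x)
where Lᵢ(x) = Π_{j≠i} (x - xⱼ)/(xᵢ - xⱼ)

L_0(2.5) = (2.5 - 3)/(2 - 3) = 0.500000
L_1(2.5) = (2.5 - 2)/(3 - 2) = 0.500000

P(2.5) = 12×L_0(2.5) + 9×L_1(2.5)
P(2.5) = 10.500000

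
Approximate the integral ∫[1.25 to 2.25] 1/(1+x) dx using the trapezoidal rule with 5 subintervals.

f(x) = 1/(1+x)
a = 1.25, b = 2.25, n = 5
h = (b - a)/n = 0.200000

Trapezoidal rule: (h/2)[f(x₀) + 2f(x₁) + 2f(x₂) + ... + f(xₙ)]

x_0 = 1.2500, f(x_0) = 0.444444, coefficient = 1
x_1 = 1.4500, f(x_1) = 0.408163, coefficient = 2
x_2 = 1.6500, f(x_2) = 0.377358, coefficient = 2
x_3 = 1.8500, f(x_3) = 0.350877, coefficient = 2
x_4 = 2.0500, f(x_4) = 0.327869, coefficient = 2
x_5 = 2.2500, f(x_5) = 0.307692, coefficient = 1

I ≈ (0.200000/2) × 3.680672 = 0.368067
Exact value: 0.367725
Error: 0.000342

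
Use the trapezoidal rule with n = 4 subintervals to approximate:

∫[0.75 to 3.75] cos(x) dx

f(x) = cos(x)
a = 0.75, b = 3.75, n = 4
h = (b - a)/n = 0.750000

Trapezoidal rule: (h/2)[f(x₀) + 2f(x₁) + 2f(x₂) + ... + f(xₙ)]

x_0 = 0.7500, f(x_0) = 0.731689, coefficient = 1
x_1 = 1.5000, f(x_1) = 0.070737, coefficient = 2
x_2 = 2.2500, f(x_2) = -0.628174, coefficient = 2
x_3 = 3.0000, f(x_3) = -0.989992, coefficient = 2
x_4 = 3.7500, f(x_4) = -0.820559, coefficient = 1

I ≈ (0.750000/2) × -3.183728 = -1.193898
Exact value: -1.253200
Error: 0.059302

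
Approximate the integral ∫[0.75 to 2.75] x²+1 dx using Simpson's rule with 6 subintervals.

f(x) = x²+1
a = 0.75, b = 2.75, n = 6
h = (b - a)/n = 0.333333

Simpson's rule: (h/3)[f(x₀) + 4f(x₁) + 2f(x₂) + ... + f(xₙ)]

x_0 = 0.7500, f(x_0) = 1.562500, coefficient = 1
x_1 = 1.0833, f(x_1) = 2.173611, coefficient = 4
x_2 = 1.4167, f(x_2) = 3.006944, coefficient = 2
x_3 = 1.7500, f(x_3) = 4.062500, coefficient = 4
x_4 = 2.0833, f(x_4) = 5.340278, coefficient = 2
x_5 = 2.4167, f(x_5) = 6.840278, coefficient = 4
x_6 = 2.7500, f(x_6) = 8.562500, coefficient = 1

I ≈ (0.333333/3) × 79.125000 = 8.791667
Exact value: 8.791667
Error: 0.000000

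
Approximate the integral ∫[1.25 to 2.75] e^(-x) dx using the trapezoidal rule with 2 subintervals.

f(x) = e^(-x)
a = 1.25, b = 2.75, n = 2
h = (b - a)/n = 0.750000

Trapezoidal rule: (h/2)[f(x₀) + 2f(x₁) + 2f(x₂) + ... + f(xₙ)]

x_0 = 1.2500, f(x_0) = 0.286505, coefficient = 1
x_1 = 2.0000, f(x_1) = 0.135335, coefficient = 2
x_2 = 2.7500, f(x_2) = 0.063928, coefficient = 1

I ≈ (0.750000/2) × 0.621103 = 0.232914
Exact value: 0.222577
Error: 0.010337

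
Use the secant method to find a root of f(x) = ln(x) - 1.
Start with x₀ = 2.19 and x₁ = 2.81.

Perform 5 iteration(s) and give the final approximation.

f(x) = ln(x) - 1
x₀ = 2.19, x₁ = 2.81

Secant formula: x_{n+1} = x_n - f(x_n)(x_n - x_{n-1})/(f(x_n) - f(x_{n-1}))

Iteration 1:
  f(2.190000) = -0.216098
  f(2.810000) = 0.033184
  x_2 = 2.810000 - 0.033184×(2.810000 - 2.190000)/(0.033184 - (-0.216098))
       = 2.727466
Iteration 2:
  f(2.810000) = 0.033184
  f(2.727466) = 0.003373
  x_3 = 2.727466 - 0.003373×(2.727466 - 2.810000)/(0.003373 - 0.033184)
       = 2.718128
Iteration 3:
  f(2.727466) = 0.003373
  f(2.718128) = -0.000057
  x_4 = 2.718128 - (-0.000057)×(2.718128 - 2.727466)/(-0.000057 - 0.003373)
       = 2.718282
Iteration 4:
  f(2.718128) = -0.000057
  f(2.718282) = 0.000000
  x_5 = 2.718282 - 0.000000×(2.718282 - 2.718128)/(0.000000 - (-0.000057))
       = 2.718282
Iteration 5:
  f(2.718282) = 0.000000
  f(2.718282) = 0.000000
  x_6 = 2.718282 - 0.000000×(2.718282 - 2.718282)/(0.000000 - 0.000000)
       = 2.718282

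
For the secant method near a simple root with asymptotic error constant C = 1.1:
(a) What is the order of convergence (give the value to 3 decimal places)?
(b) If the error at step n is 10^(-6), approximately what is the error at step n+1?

(a) Secant method has superlinear convergence with order φ = (1+√5)/2 ≈ 1.618.
    This means |e_{n+1}| ≈ C|e_n|^1.618.

(b) With |e_n| = 10^(-6) and C = 1.1:
    |e_{n+1}| ≈ 1.1 × (10^(-6))^1.618 = 1.1 × 10^(-9.71)

(a) ≈ 1.618 (golden ratio); (b) |e_{n+1}| ≈ 2.154e-10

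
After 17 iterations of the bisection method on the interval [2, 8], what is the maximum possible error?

Bisection error bound: |error| ≤ (b-a)/2^n
|error| ≤ (8 - 2)/2^17 = 6/2^17
|error| ≤ 0.0000457764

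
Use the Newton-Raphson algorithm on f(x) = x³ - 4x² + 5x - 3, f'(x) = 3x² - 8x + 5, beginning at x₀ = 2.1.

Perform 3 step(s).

f(x) = x³ - 4x² + 5x - 3
f'(x) = 3x² - 8x + 5
x₀ = 2.1

Newton-Raphson formula: x_{n+1} = x_n - f(x_n)/f'(x_n)

Iteration 1:
  f(2.100000) = -0.879000
  f'(2.100000) = 1.430000
  x_1 = 2.100000 - (-0.879000)/1.430000 = 2.714685
Iteration 2:
  f(2.714685) = 1.101279
  f'(2.714685) = 5.391067
  x_2 = 2.714685 - 1.101279/5.391067 = 2.510407
Iteration 3:
  f(2.510407) = 0.164406
  f'(2.510407) = 3.823173
  x_3 = 2.510407 - 0.164406/3.823173 = 2.467404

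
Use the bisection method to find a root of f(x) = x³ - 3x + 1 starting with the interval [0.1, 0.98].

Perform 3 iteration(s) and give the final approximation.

f(x) = x³ - 3x + 1
Initial interval: [0.1, 0.98]

Iteration 1:
  c_1 = (0.100000 + 0.980000)/2 = 0.540000
  f(c_1) = f(0.540000) = -0.462536
  f(a) × f(c) < 0, new interval: [0.100000, 0.540000]
Iteration 2:
  c_2 = (0.100000 + 0.540000)/2 = 0.320000
  f(c_2) = f(0.320000) = 0.072768
  f(a) × f(c) ≥ 0, new interval: [0.320000, 0.540000]
Iteration 3:
  c_3 = (0.320000 + 0.540000)/2 = 0.430000
  f(c_3) = f(0.430000) = -0.210493
  f(a) × f(c) < 0, new interval: [0.320000, 0.430000]

After 3 iteration(s), the approximation is c_3 = 0.430000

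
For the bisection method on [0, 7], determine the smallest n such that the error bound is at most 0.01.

We need (b-a)/2^n ≤ 0.01
(7 - 0)/2^n ≤ 0.01
7/2^n ≤ 0.01
2^n ≥ 700
n ≥ log₂(700) = 9.45
n ≥ 10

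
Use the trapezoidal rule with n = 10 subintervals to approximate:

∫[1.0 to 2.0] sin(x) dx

f(x) = sin(x)
a = 1.0, b = 2.0, n = 10
h = (b - a)/n = 0.100000

Trapezoidal rule: (h/2)[f(x₀) + 2f(x₁) + 2f(x₂) + ... + f(xₙ)]

x_0 = 1.0000, f(x_0) = 0.841471, coefficient = 1
x_1 = 1.1000, f(x_1) = 0.891207, coefficient = 2
x_2 = 1.2000, f(x_2) = 0.932039, coefficient = 2
x_3 = 1.3000, f(x_3) = 0.963558, coefficient = 2
x_4 = 1.4000, f(x_4) = 0.985450, coefficient = 2
x_5 = 1.5000, f(x_5) = 0.997495, coefficient = 2
x_6 = 1.6000, f(x_6) = 0.999574, coefficient = 2
x_7 = 1.7000, f(x_7) = 0.991665, coefficient = 2
x_8 = 1.8000, f(x_8) = 0.973848, coefficient = 2
x_9 = 1.9000, f(x_9) = 0.946300, coefficient = 2
x_10 = 2.0000, f(x_10) = 0.909297, coefficient = 1

I ≈ (0.100000/2) × 19.113039 = 0.955652
Exact value: 0.956449
Error: 0.000797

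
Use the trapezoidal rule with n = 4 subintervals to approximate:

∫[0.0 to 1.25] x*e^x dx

f(x) = x*e^x
a = 0.0, b = 1.25, n = 4
h = (b - a)/n = 0.312500

Trapezoidal rule: (h/2)[f(x₀) + 2f(x₁) + 2f(x₂) + ... + f(xₙ)]

x_0 = 0.0000, f(x_0) = 0.000000, coefficient = 1
x_1 = 0.3125, f(x_1) = 0.427137, coefficient = 2
x_2 = 0.6250, f(x_2) = 1.167654, coefficient = 2
x_3 = 0.9375, f(x_3) = 2.393990, coefficient = 2
x_4 = 1.2500, f(x_4) = 4.362929, coefficient = 1

I ≈ (0.312500/2) × 12.340490 = 1.928202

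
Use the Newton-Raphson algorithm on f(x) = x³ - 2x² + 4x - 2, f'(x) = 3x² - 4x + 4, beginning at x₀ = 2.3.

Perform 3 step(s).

f(x) = x³ - 2x² + 4x - 2
f'(x) = 3x² - 4x + 4
x₀ = 2.3

Newton-Raphson formula: x_{n+1} = x_n - f(x_n)/f'(x_n)

Iteration 1:
  f(2.300000) = 8.787000
  f'(2.300000) = 10.670000
  x_1 = 2.300000 - 8.787000/10.670000 = 1.476476
Iteration 2:
  f(1.476476) = 2.764632
  f'(1.476476) = 4.634041
  x_2 = 1.476476 - 2.764632/4.634041 = 0.879884
Iteration 3:
  f(0.879884) = 0.652347
  f'(0.879884) = 2.803052
  x_3 = 0.879884 - 0.652347/2.803052 = 0.647157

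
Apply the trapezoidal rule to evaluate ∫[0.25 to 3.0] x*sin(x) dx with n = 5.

f(x) = x*sin(x)
a = 0.25, b = 3.0, n = 5
h = (b - a)/n = 0.550000

Trapezoidal rule: (h/2)[f(x₀) + 2f(x₁) + 2f(x₂) + ... + f(xₙ)]

x_0 = 0.2500, f(x_0) = 0.061851, coefficient = 1
x_1 = 0.8000, f(x_1) = 0.573885, coefficient = 2
x_2 = 1.3500, f(x_2) = 1.317227, coefficient = 2
x_3 = 1.9000, f(x_3) = 1.797970, coefficient = 2
x_4 = 2.4500, f(x_4) = 1.562524, coefficient = 2
x_5 = 3.0000, f(x_5) = 0.423360, coefficient = 1

I ≈ (0.550000/2) × 10.988421 = 3.021816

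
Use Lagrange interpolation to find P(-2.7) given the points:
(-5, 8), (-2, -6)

Lagrange interpolation formula:
P(x) = Σ yᵢ × Lᵢ(x)
where Lᵢ(x) = Π_{j≠i} (x - xⱼ)/(xᵢ - xⱼ)

L_0(-2.7) = (-2.7 - (-2))/(-5 - (-2)) = 0.233333
L_1(-2.7) = (-2.7 - (-5))/(-2 - (-5)) = 0.766667

P(-2.7) = 8×L_0(-2.7) + (-6)×L_1(-2.7)
P(-2.7) = -2.733333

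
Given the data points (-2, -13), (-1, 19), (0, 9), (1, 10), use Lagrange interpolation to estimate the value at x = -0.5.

Lagrange interpolation formula:
P(x) = Σ yᵢ × Lᵢ(x)
where Lᵢ(x) = Π_{j≠i} (x - xⱼ)/(xᵢ - xⱼ)

L_0(-0.5) = (-0.5 - (-1))/(-2 - (-1)) × (-0.5 - 0)/(-2 - 0) × (-0.5 - 1)/(-2 - 1) = -0.062500
L_1(-0.5) = (-0.5 - (-2))/(-1 - (-2)) × (-0.5 - 0)/(-1 - 0) × (-0.5 - 1)/(-1 - 1) = 0.562500
L_2(-0.5) = (-0.5 - (-2))/(0 - (-2)) × (-0.5 - (-1))/(0 - (-1)) × (-0.5 - 1)/(0 - 1) = 0.562500
L_3(-0.5) = (-0.5 - (-2))/(1 - (-2)) × (-0.5 - (-1))/(1 - (-1)) × (-0.5 - 0)/(1 - 0) = -0.062500

P(-0.5) = (-13)×L_0(-0.5) + 19×L_1(-0.5) + 9×L_2(-0.5) + 10×L_3(-0.5)
P(-0.5) = 15.937500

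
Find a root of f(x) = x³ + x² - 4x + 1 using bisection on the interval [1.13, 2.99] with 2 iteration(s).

f(x) = x³ + x² - 4x + 1
Initial interval: [1.13, 2.99]

Iteration 1:
  c_1 = (1.130000 + 2.990000)/2 = 2.060000
  f(c_1) = f(2.060000) = 5.745416
  f(a) × f(c) < 0, new interval: [1.130000, 2.060000]
Iteration 2:
  c_2 = (1.130000 + 2.060000)/2 = 1.595000
  f(c_2) = f(1.595000) = 1.221745
  f(a) × f(c) < 0, new interval: [1.130000, 1.595000]

After 2 iteration(s), the approximation is c_2 = 1.595000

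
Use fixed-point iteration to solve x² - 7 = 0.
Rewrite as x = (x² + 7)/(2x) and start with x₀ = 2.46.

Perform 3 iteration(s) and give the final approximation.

Equation: x² - 7 = 0
Fixed-point form: x = (x² + 7)/(2x)
x₀ = 2.46

x_1 = g(2.460000) = 2.652764
x_2 = g(2.652764) = 2.645761
x_3 = g(2.645761) = 2.645751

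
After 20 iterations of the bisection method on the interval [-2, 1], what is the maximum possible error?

Bisection error bound: |error| ≤ (b-a)/2^n
|error| ≤ (1 - (-2))/2^20 = 3/2^20
|error| ≤ 0.0000028610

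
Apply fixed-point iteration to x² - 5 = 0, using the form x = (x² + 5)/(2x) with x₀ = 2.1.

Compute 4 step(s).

Equation: x² - 5 = 0
Fixed-point form: x = (x² + 5)/(2x)
x₀ = 2.1

x_1 = g(2.100000) = 2.240476
x_2 = g(2.240476) = 2.236072
x_3 = g(2.236072) = 2.236068
x_4 = g(2.236068) = 2.236068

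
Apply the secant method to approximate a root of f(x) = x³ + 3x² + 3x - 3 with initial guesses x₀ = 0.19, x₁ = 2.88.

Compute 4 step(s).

f(x) = x³ + 3x² + 3x - 3
x₀ = 0.19, x₁ = 2.88

Secant formula: x_{n+1} = x_n - f(x_n)(x_n - x_{n-1})/(f(x_n) - f(x_{n-1}))

Iteration 1:
  f(0.190000) = -2.314841
  f(2.880000) = 54.411072
  x_2 = 2.880000 - 54.411072×(2.880000 - 0.190000)/(54.411072 - (-2.314841))
       = 0.299772
Iteration 2:
  f(2.880000) = 54.411072
  f(0.299772) = -1.804155
  x_3 = 0.299772 - (-1.804155)×(0.299772 - 2.880000)/(-1.804155 - 54.411072)
       = 0.382581
Iteration 3:
  f(0.299772) = -1.804155
  f(0.382581) = -1.357154
  x_4 = 0.382581 - (-1.357154)×(0.382581 - 0.299772)/(-1.357154 - (-1.804155))
       = 0.634000
Iteration 4:
  f(0.382581) = -1.357154
  f(0.634000) = 0.362708
  x_5 = 0.634000 - 0.362708×(0.634000 - 0.382581)/(0.362708 - (-1.357154))
       = 0.580977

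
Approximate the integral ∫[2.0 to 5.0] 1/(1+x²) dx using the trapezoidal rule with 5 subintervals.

f(x) = 1/(1+x²)
a = 2.0, b = 5.0, n = 5
h = (b - a)/n = 0.600000

Trapezoidal rule: (h/2)[f(x₀) + 2f(x₁) + 2f(x₂) + ... + f(xₙ)]

x_0 = 2.0000, f(x_0) = 0.200000, coefficient = 1
x_1 = 2.6000, f(x_1) = 0.128866, coefficient = 2
x_2 = 3.2000, f(x_2) = 0.088968, coefficient = 2
x_3 = 3.8000, f(x_3) = 0.064767, coefficient = 2
x_4 = 4.4000, f(x_4) = 0.049116, coefficient = 2
x_5 = 5.0000, f(x_5) = 0.038462, coefficient = 1

I ≈ (0.600000/2) × 0.901895 = 0.270568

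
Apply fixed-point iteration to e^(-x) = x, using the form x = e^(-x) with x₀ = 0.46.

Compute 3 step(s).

Equation: e^(-x) = x
Fixed-point form: x = e^(-x)
x₀ = 0.46

x_1 = g(0.460000) = 0.631284
x_2 = g(0.631284) = 0.531909
x_3 = g(0.531909) = 0.587483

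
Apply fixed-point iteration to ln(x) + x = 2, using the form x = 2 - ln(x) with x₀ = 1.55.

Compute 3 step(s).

Equation: ln(x) + x = 2
Fixed-point form: x = 2 - ln(x)
x₀ = 1.55

x_1 = g(1.550000) = 1.561745
x_2 = g(1.561745) = 1.554196
x_3 = g(1.554196) = 1.559042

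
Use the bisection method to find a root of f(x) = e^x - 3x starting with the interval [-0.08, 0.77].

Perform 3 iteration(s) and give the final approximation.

f(x) = e^x - 3x
Initial interval: [-0.08, 0.77]

Iteration 1:
  c_1 = (-0.080000 + 0.770000)/2 = 0.345000
  f(c_1) = f(0.345000) = 0.376990
  f(a) × f(c) ≥ 0, new interval: [0.345000, 0.770000]
Iteration 2:
  c_2 = (0.345000 + 0.770000)/2 = 0.557500
  f(c_2) = f(0.557500) = 0.073801
  f(a) × f(c) ≥ 0, new interval: [0.557500, 0.770000]
Iteration 3:
  c_3 = (0.557500 + 0.770000)/2 = 0.663750
  f(c_3) = f(0.663750) = -0.049189
  f(a) × f(c) < 0, new interval: [0.557500, 0.663750]

After 3 iteration(s), the approximation is c_3 = 0.663750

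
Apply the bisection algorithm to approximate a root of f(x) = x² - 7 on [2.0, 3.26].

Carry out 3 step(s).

f(x) = x² - 7
Initial interval: [2.0, 3.26]

Iteration 1:
  c_1 = (2.000000 + 3.260000)/2 = 2.630000
  f(c_1) = f(2.630000) = -0.083100
  f(a) × f(c) ≥ 0, new interval: [2.630000, 3.260000]
Iteration 2:
  c_2 = (2.630000 + 3.260000)/2 = 2.945000
  f(c_2) = f(2.945000) = 1.673025
  f(a) × f(c) < 0, new interval: [2.630000, 2.945000]
Iteration 3:
  c_3 = (2.630000 + 2.945000)/2 = 2.787500
  f(c_3) = f(2.787500) = 0.770156
  f(a) × f(c) < 0, new interval: [2.630000, 2.787500]

After 3 iteration(s), the approximation is c_3 = 2.787500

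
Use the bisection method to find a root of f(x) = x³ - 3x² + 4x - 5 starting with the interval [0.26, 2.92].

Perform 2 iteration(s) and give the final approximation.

f(x) = x³ - 3x² + 4x - 5
Initial interval: [0.26, 2.92]

Iteration 1:
  c_1 = (0.260000 + 2.920000)/2 = 1.590000
  f(c_1) = f(1.590000) = -2.204621
  f(a) × f(c) ≥ 0, new interval: [1.590000, 2.920000]
Iteration 2:
  c_2 = (1.590000 + 2.920000)/2 = 2.255000
  f(c_2) = f(2.255000) = 0.231656
  f(a) × f(c) < 0, new interval: [1.590000, 2.255000]

After 2 iteration(s), the approximation is c_2 = 2.255000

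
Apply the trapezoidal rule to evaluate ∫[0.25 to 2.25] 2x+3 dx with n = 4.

f(x) = 2x+3
a = 0.25, b = 2.25, n = 4
h = (b - a)/n = 0.500000

Trapezoidal rule: (h/2)[f(x₀) + 2f(x₁) + 2f(x₂) + ... + f(xₙ)]

x_0 = 0.2500, f(x_0) = 3.500000, coefficient = 1
x_1 = 0.7500, f(x_1) = 4.500000, coefficient = 2
x_2 = 1.2500, f(x_2) = 5.500000, coefficient = 2
x_3 = 1.7500, f(x_3) = 6.500000, coefficient = 2
x_4 = 2.2500, f(x_4) = 7.500000, coefficient = 1

I ≈ (0.500000/2) × 44.000000 = 11.000000
Exact value: 11.000000
Error: 0.000000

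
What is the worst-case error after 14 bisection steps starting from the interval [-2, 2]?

Bisection error bound: |error| ≤ (b-a)/2^n
|error| ≤ (2 - (-2))/2^14 = 4/2^14
|error| ≤ 0.0002441406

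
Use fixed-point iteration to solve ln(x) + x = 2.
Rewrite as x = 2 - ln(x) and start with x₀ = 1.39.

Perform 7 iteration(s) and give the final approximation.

Equation: ln(x) + x = 2
Fixed-point form: x = 2 - ln(x)
x₀ = 1.39

x_1 = g(1.390000) = 1.670696
x_2 = g(1.670696) = 1.486760
x_3 = g(1.486760) = 1.603401
x_4 = g(1.603401) = 1.527873
x_5 = g(1.527873) = 1.576123
x_6 = g(1.576123) = 1.545032
x_7 = g(1.545032) = 1.564956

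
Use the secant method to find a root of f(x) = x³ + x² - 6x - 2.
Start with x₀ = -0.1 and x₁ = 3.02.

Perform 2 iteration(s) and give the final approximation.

f(x) = x³ + x² - 6x - 2
x₀ = -0.1, x₁ = 3.02

Secant formula: x_{n+1} = x_n - f(x_n)(x_n - x_{n-1})/(f(x_n) - f(x_{n-1}))

Iteration 1:
  f(-0.100000) = -1.391000
  f(3.020000) = 16.544008
  x_2 = 3.020000 - 16.544008×(3.020000 - (-0.100000))/(16.544008 - (-1.391000))
       = 0.141980
Iteration 2:
  f(3.020000) = 16.544008
  f(0.141980) = -2.828862
  x_3 = 0.141980 - (-2.828862)×(0.141980 - 3.020000)/(-2.828862 - 16.544008)
       = 0.562234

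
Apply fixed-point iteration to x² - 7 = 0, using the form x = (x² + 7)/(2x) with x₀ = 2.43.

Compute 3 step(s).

Equation: x² - 7 = 0
Fixed-point form: x = (x² + 7)/(2x)
x₀ = 2.43

x_1 = g(2.430000) = 2.655329
x_2 = g(2.655329) = 2.645769
x_3 = g(2.645769) = 2.645751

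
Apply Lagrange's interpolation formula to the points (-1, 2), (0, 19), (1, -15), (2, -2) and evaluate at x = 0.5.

Lagrange interpolation formula:
P(x) = Σ yᵢ × Lᵢ(x)
where Lᵢ(x) = Π_{j≠i} (x - xⱼ)/(xᵢ - xⱼ)

L_0(0.5) = (0.5 - 0)/(-1 - 0) × (0.5 - 1)/(-1 - 1) × (0.5 - 2)/(-1 - 2) = -0.062500
L_1(0.5) = (0.5 - (-1))/(0 - (-1)) × (0.5 - 1)/(0 - 1) × (0.5 - 2)/(0 - 2) = 0.562500
L_2(0.5) = (0.5 - (-1))/(1 - (-1)) × (0.5 - 0)/(1 - 0) × (0.5 - 2)/(1 - 2) = 0.562500
L_3(0.5) = (0.5 - (-1))/(2 - (-1)) × (0.5 - 0)/(2 - 0) × (0.5 - 1)/(2 - 1) = -0.062500

P(0.5) = 2×L_0(0.5) + 19×L_1(0.5) + (-15)×L_2(0.5) + (-2)×L_3(0.5)
P(0.5) = 2.250000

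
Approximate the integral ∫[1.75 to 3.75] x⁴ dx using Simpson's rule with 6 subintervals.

f(x) = x⁴
a = 1.75, b = 3.75, n = 6
h = (b - a)/n = 0.333333

Simpson's rule: (h/3)[f(x₀) + 4f(x₁) + 2f(x₂) + ... + f(xₙ)]

x_0 = 1.7500, f(x_0) = 9.378906, coefficient = 1
x_1 = 2.0833, f(x_1) = 18.838011, coefficient = 4
x_2 = 2.4167, f(x_2) = 34.108845, coefficient = 2
x_3 = 2.7500, f(x_3) = 57.191406, coefficient = 4
x_4 = 3.0833, f(x_4) = 90.381993, coefficient = 2
x_5 = 3.4167, f(x_5) = 136.273196, coefficient = 4
x_6 = 3.7500, f(x_6) = 197.753906, coefficient = 1

I ≈ (0.333333/3) × 1305.324942 = 145.036105
Exact value: 145.032813
Error: 0.003292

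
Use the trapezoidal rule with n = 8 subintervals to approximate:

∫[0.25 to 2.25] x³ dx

f(x) = x³
a = 0.25, b = 2.25, n = 8
h = (b - a)/n = 0.250000

Trapezoidal rule: (h/2)[f(x₀) + 2f(x₁) + 2f(x₂) + ... + f(xₙ)]

x_0 = 0.2500, f(x_0) = 0.015625, coefficient = 1
x_1 = 0.5000, f(x_1) = 0.125000, coefficient = 2
x_2 = 0.7500, f(x_2) = 0.421875, coefficient = 2
x_3 = 1.0000, f(x_3) = 1.000000, coefficient = 2
x_4 = 1.2500, f(x_4) = 1.953125, coefficient = 2
x_5 = 1.5000, f(x_5) = 3.375000, coefficient = 2
x_6 = 1.7500, f(x_6) = 5.359375, coefficient = 2
x_7 = 2.0000, f(x_7) = 8.000000, coefficient = 2
x_8 = 2.2500, f(x_8) = 11.390625, coefficient = 1

I ≈ (0.250000/2) × 51.875000 = 6.484375
Exact value: 6.406250
Error: 0.078125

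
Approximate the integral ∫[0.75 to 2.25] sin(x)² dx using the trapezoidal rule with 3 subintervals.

f(x) = sin(x)²
a = 0.75, b = 2.25, n = 3
h = (b - a)/n = 0.500000

Trapezoidal rule: (h/2)[f(x₀) + 2f(x₁) + 2f(x₂) + ... + f(xₙ)]

x_0 = 0.7500, f(x_0) = 0.464631, coefficient = 1
x_1 = 1.2500, f(x_1) = 0.900572, coefficient = 2
x_2 = 1.7500, f(x_2) = 0.968228, coefficient = 2
x_3 = 2.2500, f(x_3) = 0.605398, coefficient = 1

I ≈ (0.500000/2) × 4.807630 = 1.201907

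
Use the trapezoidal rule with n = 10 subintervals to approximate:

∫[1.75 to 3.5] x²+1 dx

f(x) = x²+1
a = 1.75, b = 3.5, n = 10
h = (b - a)/n = 0.175000

Trapezoidal rule: (h/2)[f(x₀) + 2f(x₁) + 2f(x₂) + ... + f(xₙ)]

x_0 = 1.7500, f(x_0) = 4.062500, coefficient = 1
x_1 = 1.9250, f(x_1) = 4.705625, coefficient = 2
x_2 = 2.1000, f(x_2) = 5.410000, coefficient = 2
x_3 = 2.2750, f(x_3) = 6.175625, coefficient = 2
x_4 = 2.4500, f(x_4) = 7.002500, coefficient = 2
x_5 = 2.6250, f(x_5) = 7.890625, coefficient = 2
x_6 = 2.8000, f(x_6) = 8.840000, coefficient = 2
x_7 = 2.9750, f(x_7) = 9.850625, coefficient = 2
x_8 = 3.1500, f(x_8) = 10.922500, coefficient = 2
x_9 = 3.3250, f(x_9) = 12.055625, coefficient = 2
x_10 = 3.5000, f(x_10) = 13.250000, coefficient = 1

I ≈ (0.175000/2) × 163.018750 = 14.264141
Exact value: 14.255208
Error: 0.008932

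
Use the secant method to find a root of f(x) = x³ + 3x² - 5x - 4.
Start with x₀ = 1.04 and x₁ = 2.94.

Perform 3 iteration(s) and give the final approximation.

f(x) = x³ + 3x² - 5x - 4
x₀ = 1.04, x₁ = 2.94

Secant formula: x_{n+1} = x_n - f(x_n)(x_n - x_{n-1})/(f(x_n) - f(x_{n-1}))

Iteration 1:
  f(1.040000) = -4.830336
  f(2.940000) = 32.642984
  x_2 = 2.940000 - 32.642984×(2.940000 - 1.040000)/(32.642984 - (-4.830336))
       = 1.284911
Iteration 2:
  f(2.940000) = 32.642984
  f(1.284911) = -3.350181
  x_3 = 1.284911 - (-3.350181)×(1.284911 - 2.940000)/(-3.350181 - 32.642984)
       = 1.438964
Iteration 3:
  f(1.284911) = -3.350181
  f(1.438964) = -2.003424
  x_4 = 1.438964 - (-2.003424)×(1.438964 - 1.284911)/(-2.003424 - (-3.350181))
       = 1.668132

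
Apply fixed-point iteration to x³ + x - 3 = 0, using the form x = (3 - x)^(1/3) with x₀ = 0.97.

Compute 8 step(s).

Equation: x³ + x - 3 = 0
Fixed-point form: x = (3 - x)^(1/3)
x₀ = 0.97

x_1 = g(0.970000) = 1.266189
x_2 = g(1.266189) = 1.201344
x_3 = g(1.201344) = 1.216138
x_4 = g(1.216138) = 1.212794
x_5 = g(1.212794) = 1.213551
x_6 = g(1.213551) = 1.213380
x_7 = g(1.213380) = 1.213419
x_8 = g(1.213419) = 1.213410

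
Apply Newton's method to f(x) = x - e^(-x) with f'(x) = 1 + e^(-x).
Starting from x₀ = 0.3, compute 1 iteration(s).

f(x) = x - e^(-x)
f'(x) = 1 + e^(-x)
x₀ = 0.3

Newton-Raphson formula: x_{n+1} = x_n - f(x_n)/f'(x_n)

Iteration 1:
  f(0.300000) = -0.440818
  f'(0.300000) = 1.740818
  x_1 = 0.300000 - (-0.440818)/1.740818 = 0.553225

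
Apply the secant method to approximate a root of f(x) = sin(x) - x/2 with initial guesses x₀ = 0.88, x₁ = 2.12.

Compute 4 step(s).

f(x) = sin(x) - x/2
x₀ = 0.88, x₁ = 2.12

Secant formula: x_{n+1} = x_n - f(x_n)(x_n - x_{n-1})/(f(x_n) - f(x_{n-1}))

Iteration 1:
  f(0.880000) = 0.330739
  f(2.120000) = -0.207060
  x_2 = 2.120000 - (-0.207060)×(2.120000 - 0.880000)/(-0.207060 - 0.330739)
       = 1.642584
Iteration 2:
  f(2.120000) = -0.207060
  f(1.642584) = 0.176133
  x_3 = 1.642584 - 0.176133×(1.642584 - 2.120000)/(0.176133 - (-0.207060))
       = 1.862026
Iteration 3:
  f(1.642584) = 0.176133
  f(1.862026) = 0.026879
  x_4 = 1.862026 - 0.026879×(1.862026 - 1.642584)/(0.026879 - 0.176133)
       = 1.901544
Iteration 4:
  f(1.862026) = 0.026879
  f(1.901544) = -0.004973
  x_5 = 1.901544 - (-0.004973)×(1.901544 - 1.862026)/(-0.004973 - 0.026879)
       = 1.895375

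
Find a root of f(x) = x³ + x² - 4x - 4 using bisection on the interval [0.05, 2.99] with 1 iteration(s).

f(x) = x³ + x² - 4x - 4
Initial interval: [0.05, 2.99]

Iteration 1:
  c_1 = (0.050000 + 2.990000)/2 = 1.520000
  f(c_1) = f(1.520000) = -4.257792
  f(a) × f(c) ≥ 0, new interval: [1.520000, 2.990000]

After 1 iteration(s), the approximation is c_1 = 1.520000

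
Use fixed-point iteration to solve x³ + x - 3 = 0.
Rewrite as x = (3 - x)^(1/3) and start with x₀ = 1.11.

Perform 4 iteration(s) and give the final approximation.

Equation: x³ + x - 3 = 0
Fixed-point form: x = (3 - x)^(1/3)
x₀ = 1.11

x_1 = g(1.110000) = 1.236386
x_2 = g(1.236386) = 1.208188
x_3 = g(1.208188) = 1.214593
x_4 = g(1.214593) = 1.213144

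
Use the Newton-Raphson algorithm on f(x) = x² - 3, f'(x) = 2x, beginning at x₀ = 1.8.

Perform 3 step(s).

f(x) = x² - 3
f'(x) = 2x
x₀ = 1.8

Newton-Raphson formula: x_{n+1} = x_n - f(x_n)/f'(x_n)

Iteration 1:
  f(1.800000) = 0.240000
  f'(1.800000) = 3.600000
  x_1 = 1.800000 - 0.240000/3.600000 = 1.733333
Iteration 2:
  f(1.733333) = 0.004444
  f'(1.733333) = 3.466667
  x_2 = 1.733333 - 0.004444/3.466667 = 1.732051
Iteration 3:
  f(1.732051) = 0.000002
  f'(1.732051) = 3.464103
  x_3 = 1.732051 - 0.000002/3.464103 = 1.732051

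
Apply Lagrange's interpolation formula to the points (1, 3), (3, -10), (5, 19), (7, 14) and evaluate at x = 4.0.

Lagrange interpolation formula:
P(x) = Σ yᵢ × Lᵢ(x)
where Lᵢ(x) = Π_{j≠i} (x - xⱼ)/(xᵢ - xⱼ)

L_0(4.0) = (4.0 - 3)/(1 - 3) × (4.0 - 5)/(1 - 5) × (4.0 - 7)/(1 - 7) = -0.062500
L_1(4.0) = (4.0 - 1)/(3 - 1) × (4.0 - 5)/(3 - 5) × (4.0 - 7)/(3 - 7) = 0.562500
L_2(4.0) = (4.0 - 1)/(5 - 1) × (4.0 - 3)/(5 - 3) × (4.0 - 7)/(5 - 7) = 0.562500
L_3(4.0) = (4.0 - 1)/(7 - 1) × (4.0 - 3)/(7 - 3) × (4.0 - 5)/(7 - 5) = -0.062500

P(4.0) = 3×L_0(4.0) + (-10)×L_1(4.0) + 19×L_2(4.0) + 14×L_3(4.0)
P(4.0) = 4.000000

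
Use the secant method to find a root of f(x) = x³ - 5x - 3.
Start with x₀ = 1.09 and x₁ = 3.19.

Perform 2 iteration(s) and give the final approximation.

f(x) = x³ - 5x - 3
x₀ = 1.09, x₁ = 3.19

Secant formula: x_{n+1} = x_n - f(x_n)(x_n - x_{n-1})/(f(x_n) - f(x_{n-1}))

Iteration 1:
  f(1.090000) = -7.154971
  f(3.190000) = 13.511759
  x_2 = 3.190000 - 13.511759×(3.190000 - 1.090000)/(13.511759 - (-7.154971))
       = 1.817035
Iteration 2:
  f(3.190000) = 13.511759
  f(1.817035) = -6.086022
  x_3 = 1.817035 - (-6.086022)×(1.817035 - 3.190000)/(-6.086022 - 13.511759)
       = 2.243405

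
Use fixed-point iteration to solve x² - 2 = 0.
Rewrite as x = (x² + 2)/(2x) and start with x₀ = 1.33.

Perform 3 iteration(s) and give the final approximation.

Equation: x² - 2 = 0
Fixed-point form: x = (x² + 2)/(2x)
x₀ = 1.33

x_1 = g(1.330000) = 1.416880
x_2 = g(1.416880) = 1.414216
x_3 = g(1.414216) = 1.414214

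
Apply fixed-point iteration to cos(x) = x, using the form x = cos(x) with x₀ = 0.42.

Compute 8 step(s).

Equation: cos(x) = x
Fixed-point form: x = cos(x)
x₀ = 0.42

x_1 = g(0.420000) = 0.913089
x_2 = g(0.913089) = 0.611304
x_3 = g(0.611304) = 0.818900
x_4 = g(0.818900) = 0.683025
x_5 = g(0.683025) = 0.775667
x_6 = g(0.775667) = 0.713954
x_7 = g(0.713954) = 0.755779
x_8 = g(0.755779) = 0.727738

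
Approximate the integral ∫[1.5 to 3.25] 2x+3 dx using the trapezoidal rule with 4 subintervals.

f(x) = 2x+3
a = 1.5, b = 3.25, n = 4
h = (b - a)/n = 0.437500

Trapezoidal rule: (h/2)[f(x₀) + 2f(x₁) + 2f(x₂) + ... + f(xₙ)]

x_0 = 1.5000, f(x_0) = 6.000000, coefficient = 1
x_1 = 1.9375, f(x_1) = 6.875000, coefficient = 2
x_2 = 2.3750, f(x_2) = 7.750000, coefficient = 2
x_3 = 2.8125, f(x_3) = 8.625000, coefficient = 2
x_4 = 3.2500, f(x_4) = 9.500000, coefficient = 1

I ≈ (0.437500/2) × 62.000000 = 13.562500
Exact value: 13.562500
Error: 0.000000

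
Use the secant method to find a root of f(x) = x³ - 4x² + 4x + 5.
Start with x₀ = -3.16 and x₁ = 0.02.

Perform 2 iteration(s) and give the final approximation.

f(x) = x³ - 4x² + 4x + 5
x₀ = -3.16, x₁ = 0.02

Secant formula: x_{n+1} = x_n - f(x_n)(x_n - x_{n-1})/(f(x_n) - f(x_{n-1}))

Iteration 1:
  f(-3.160000) = -79.136896
  f(0.020000) = 5.078408
  x_2 = 0.020000 - 5.078408×(0.020000 - (-3.160000))/(5.078408 - (-79.136896))
       = -0.171763
Iteration 2:
  f(0.020000) = 5.078408
  f(-0.171763) = 4.189873
  x_3 = -0.171763 - 4.189873×(-0.171763 - 0.020000)/(4.189873 - 5.078408)
       = -1.076016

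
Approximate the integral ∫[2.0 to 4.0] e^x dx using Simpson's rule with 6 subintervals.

f(x) = e^x
a = 2.0, b = 4.0, n = 6
h = (b - a)/n = 0.333333

Simpson's rule: (h/3)[f(x₀) + 4f(x₁) + 2f(x₂) + ... + f(xₙ)]

x_0 = 2.0000, f(x_0) = 7.389056, coefficient = 1
x_1 = 2.3333, f(x_1) = 10.312259, coefficient = 4
x_2 = 2.6667, f(x_2) = 14.391916, coefficient = 2
x_3 = 3.0000, f(x_3) = 20.085537, coefficient = 4
x_4 = 3.3333, f(x_4) = 28.031625, coefficient = 2
x_5 = 3.6667, f(x_5) = 39.121284, coefficient = 4
x_6 = 4.0000, f(x_6) = 54.598150, coefficient = 1

I ≈ (0.333333/3) × 424.910606 = 47.212290
Exact value: 47.209094
Error: 0.003196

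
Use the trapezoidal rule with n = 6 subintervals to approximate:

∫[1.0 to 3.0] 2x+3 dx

f(x) = 2x+3
a = 1.0, b = 3.0, n = 6
h = (b - a)/n = 0.333333

Trapezoidal rule: (h/2)[f(x₀) + 2f(x₁) + 2f(x₂) + ... + f(xₙ)]

x_0 = 1.0000, f(x_0) = 5.000000, coefficient = 1
x_1 = 1.3333, f(x_1) = 5.666667, coefficient = 2
x_2 = 1.6667, f(x_2) = 6.333333, coefficient = 2
x_3 = 2.0000, f(x_3) = 7.000000, coefficient = 2
x_4 = 2.3333, f(x_4) = 7.666667, coefficient = 2
x_5 = 2.6667, f(x_5) = 8.333333, coefficient = 2
x_6 = 3.0000, f(x_6) = 9.000000, coefficient = 1

I ≈ (0.333333/2) × 84.000000 = 14.000000
Exact value: 14.000000
Error: 0.000000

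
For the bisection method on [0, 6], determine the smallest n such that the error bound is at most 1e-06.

We need (b-a)/2^n ≤ 1e-06
(6 - 0)/2^n ≤ 1e-06
6/2^n ≤ 1e-06
2^n ≥ 6000000
n ≥ log₂(6000000) = 22.52
n ≥ 23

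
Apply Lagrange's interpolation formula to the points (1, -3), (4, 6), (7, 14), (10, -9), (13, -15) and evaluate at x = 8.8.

Lagrange interpolation formula:
P(x) = Σ yᵢ × Lᵢ(x)
where Lᵢ(x) = Π_{j≠i} (x - xⱼ)/(xᵢ - xⱼ)

L_0(8.8) = (8.8 - 4)/(1 - 4) × (8.8 - 7)/(1 - 7) × (8.8 - 10)/(1 - 10) × (8.8 - 13)/(1 - 13) = 0.022400
L_1(8.8) = (8.8 - 1)/(4 - 1) × (8.8 - 7)/(4 - 7) × (8.8 - 10)/(4 - 10) × (8.8 - 13)/(4 - 13) = -0.145600
L_2(8.8) = (8.8 - 1)/(7 - 1) × (8.8 - 4)/(7 - 4) × (8.8 - 10)/(7 - 10) × (8.8 - 13)/(7 - 13) = 0.582400
L_3(8.8) = (8.8 - 1)/(10 - 1) × (8.8 - 4)/(10 - 4) × (8.8 - 7)/(10 - 7) × (8.8 - 13)/(10 - 13) = 0.582400
L_4(8.8) = (8.8 - 1)/(13 - 1) × (8.8 - 4)/(13 - 4) × (8.8 - 7)/(13 - 7) × (8.8 - 10)/(13 - 10) = -0.041600

P(8.8) = (-3)×L_0(8.8) + 6×L_1(8.8) + 14×L_2(8.8) + (-9)×L_3(8.8) + (-15)×L_4(8.8)
P(8.8) = 2.595200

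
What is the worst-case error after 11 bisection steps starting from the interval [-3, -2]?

Bisection error bound: |error| ≤ (b-a)/2^n
|error| ≤ (-2 - (-3))/2^11 = 1/2^11
|error| ≤ 0.0004882812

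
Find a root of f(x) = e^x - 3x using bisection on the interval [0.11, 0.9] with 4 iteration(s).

f(x) = e^x - 3x
Initial interval: [0.11, 0.9]

Iteration 1:
  c_1 = (0.110000 + 0.900000)/2 = 0.505000
  f(c_1) = f(0.505000) = 0.141986
  f(a) × f(c) ≥ 0, new interval: [0.505000, 0.900000]
Iteration 2:
  c_2 = (0.505000 + 0.900000)/2 = 0.702500
  f(c_2) = f(0.702500) = -0.088707
  f(a) × f(c) < 0, new interval: [0.505000, 0.702500]
Iteration 3:
  c_3 = (0.505000 + 0.702500)/2 = 0.603750
  f(c_3) = f(0.603750) = 0.017715
  f(a) × f(c) ≥ 0, new interval: [0.603750, 0.702500]
Iteration 4:
  c_4 = (0.603750 + 0.702500)/2 = 0.653125
  f(c_4) = f(0.653125) = -0.037839
  f(a) × f(c) < 0, new interval: [0.603750, 0.653125]

After 4 iteration(s), the approximation is c_4 = 0.653125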